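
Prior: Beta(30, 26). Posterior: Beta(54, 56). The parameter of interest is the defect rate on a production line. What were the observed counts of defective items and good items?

A Beta(α, β) prior with s successes and f failures in binomial data gives a Beta(α+s, β+f) posterior.
So s = 54 − 30 = 24 and f = 56 − 26 = 30.

24 defective items and 30 good items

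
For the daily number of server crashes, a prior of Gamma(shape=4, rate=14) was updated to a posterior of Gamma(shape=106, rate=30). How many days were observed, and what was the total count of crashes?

Gamma–Poisson conjugacy: posterior shape = α + Σxᵢ, posterior rate = β + n.
Matching: Σxᵢ = 106 − 4 = 102 and n = 30 − 14 = 16.

n = 16 days with total 102 crashes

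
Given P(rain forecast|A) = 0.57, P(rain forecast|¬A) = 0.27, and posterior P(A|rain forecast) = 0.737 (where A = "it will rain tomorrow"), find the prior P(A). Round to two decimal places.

P(A) = 0.57

In odds form, posterior odds = prior odds × likelihood ratio, so prior odds = posterior odds ÷ LR.
Posterior odds = 0.737/(1−0.737) = 2.8023. LR = 0.57/0.27 = 2.1111.
Prior odds = 2.8023/2.1111 = 1.3274, so P(A) = 1.3274/(1+1.3274) ≈ 0.57.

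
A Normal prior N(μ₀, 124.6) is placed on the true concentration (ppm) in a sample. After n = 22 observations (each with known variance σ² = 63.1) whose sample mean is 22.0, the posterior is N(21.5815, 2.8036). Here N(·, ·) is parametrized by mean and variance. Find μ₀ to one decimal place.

μ₀ = 3.4

With known observation variance, the Normal–Normal posterior has precision τ_n = τ₀ + n/σ² and mean μ_n = (τ₀μ₀ + (n/σ²)x̄)/τ_n.
Here τ₀ = 1/124.6 = 0.008026 and τ_data = 22/63.1 = 0.348653, so τ_n = 0.356679.
Rearranging for μ₀: μ₀ = (μ_n·τ_n − τ_data·x̄)/τ₀ = (21.5815·0.356679 − 0.348653·22.0) / 0.008026 = 0.027302/0.008026 ≈ 3.4.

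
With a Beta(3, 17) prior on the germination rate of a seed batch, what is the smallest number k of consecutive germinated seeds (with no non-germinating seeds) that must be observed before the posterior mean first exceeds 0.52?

k = 16

After k germinated seeds and 0 non-germinating seeds the posterior is Beta(3+k, 17), with mean (3+k)/(3+17+k).
Set (3+k)/(20+k) > 0.52 and solve: k > (0.52·20 − 3)/(1 − 0.52) = 15.417.
The smallest integer exceeding 15.417 is 16, and checking k=16: (19)/(36) = 0.5278 > 0.52.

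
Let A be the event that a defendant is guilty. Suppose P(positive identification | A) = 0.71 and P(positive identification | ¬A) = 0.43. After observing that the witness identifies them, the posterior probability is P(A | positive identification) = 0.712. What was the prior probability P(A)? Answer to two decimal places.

Bayes' rule in odds form gives O(A|E) = O(A)·[P(E|A)/P(E|¬A)], hence O(A) = O(A|E)/LR.
Posterior odds = 0.712/(1−0.712) = 2.4722. LR = 0.71/0.43 = 1.6512.
Prior odds = 2.4722/1.6512 = 1.4972, so P(A) = 1.4972/(1+1.4972) ≈ 0.60.

P(A) = 0.60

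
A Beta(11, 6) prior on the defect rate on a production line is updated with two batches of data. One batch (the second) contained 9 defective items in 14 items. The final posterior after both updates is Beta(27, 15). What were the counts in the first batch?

7 defective items and 4 good items

Sequential conjugate updates are equivalent to a single update on the pooled data, so total successes = posterior α − prior α and total failures = posterior β − prior β.
Total across both batches: 27−11=16 defective items, 15−6=9 good items.
Subtract the second batch: 16−9=7 defective items and 9−5=4 good items.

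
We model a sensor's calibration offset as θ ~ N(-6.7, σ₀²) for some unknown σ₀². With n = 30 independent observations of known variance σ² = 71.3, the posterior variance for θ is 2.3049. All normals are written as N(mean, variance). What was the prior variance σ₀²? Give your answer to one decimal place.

Posterior precision equals prior precision plus data precision: 1/σ_n² = 1/σ₀² + n/σ².
So 1/σ₀² = 1/2.3049 − 30/71.3 = 0.433858 − 0.420757 = 0.013101.
Hence σ₀² = 1/0.013101 ≈ 76.3.

σ₀² = 76.3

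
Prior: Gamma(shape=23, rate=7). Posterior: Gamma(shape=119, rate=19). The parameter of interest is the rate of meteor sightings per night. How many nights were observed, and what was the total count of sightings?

n = 12 nights with total 96 sightings

A Gamma(α, β) prior (rate parametrization) on a Poisson rate with n observations summing to S gives posterior Gamma(α+S, β+n).
Matching: Σxᵢ = 119 − 23 = 96 and n = 19 − 7 = 12.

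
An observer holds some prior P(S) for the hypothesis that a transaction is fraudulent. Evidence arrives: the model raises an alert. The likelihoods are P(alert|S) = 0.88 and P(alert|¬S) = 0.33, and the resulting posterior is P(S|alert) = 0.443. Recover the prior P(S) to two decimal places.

P(S) = 0.23

In odds form, posterior odds = prior odds × likelihood ratio, so prior odds = posterior odds ÷ LR.
Posterior odds = 0.443/(1−0.443) = 0.7953. LR = 0.88/0.33 = 2.6667.
Prior odds = 0.7953/2.6667 = 0.2982, so P(S) = 0.2982/(1+0.2982) ≈ 0.23.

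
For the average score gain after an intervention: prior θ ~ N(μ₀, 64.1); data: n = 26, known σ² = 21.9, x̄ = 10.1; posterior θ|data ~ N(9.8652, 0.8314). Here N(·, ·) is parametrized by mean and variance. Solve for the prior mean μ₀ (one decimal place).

The posterior mean is a precision-weighted average: μ_n = (τ₀μ₀ + τ_data·x̄)/(τ₀+τ_data), with τ₀=1/σ₀² and τ_data=n/σ².
Here τ₀ = 1/64.1 = 0.015601 and τ_data = 26/21.9 = 1.187215, so τ_n = 1.202816.
Rearranging for μ₀: μ₀ = (μ_n·τ_n − τ_data·x̄)/τ₀ = (9.8652·1.202816 − 1.187215·10.1) / 0.015601 = -0.124851/0.015601 ≈ -8.0.

μ₀ = -8.0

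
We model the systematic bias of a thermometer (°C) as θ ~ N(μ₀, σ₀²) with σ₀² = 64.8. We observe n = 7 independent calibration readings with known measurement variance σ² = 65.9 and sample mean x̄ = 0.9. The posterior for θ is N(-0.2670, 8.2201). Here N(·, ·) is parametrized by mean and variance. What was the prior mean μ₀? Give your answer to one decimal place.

With known observation variance, the Normal–Normal posterior has precision τ_n = τ₀ + n/σ² and mean μ_n = (τ₀μ₀ + (n/σ²)x̄)/τ_n.
Here τ₀ = 1/64.8 = 0.015432 and τ_data = 7/65.9 = 0.106222, so τ_n = 0.121654.
Rearranging for μ₀: μ₀ = (μ_n·τ_n − τ_data·x̄)/τ₀ = (-0.2670·0.121654 − 0.106222·0.9) / 0.015432 = -0.128081/0.015432 ≈ -8.3.

μ₀ = -8.3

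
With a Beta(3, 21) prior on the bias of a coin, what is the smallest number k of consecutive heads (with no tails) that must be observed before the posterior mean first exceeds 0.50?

k = 19

After k heads and 0 tails the posterior is Beta(3+k, 21), with mean (3+k)/(3+21+k).
Set (3+k)/(24+k) > 0.50 and solve: k > (0.50·24 − 3)/(1 − 0.50) = 18.000.
The smallest integer exceeding 18.000 is 19.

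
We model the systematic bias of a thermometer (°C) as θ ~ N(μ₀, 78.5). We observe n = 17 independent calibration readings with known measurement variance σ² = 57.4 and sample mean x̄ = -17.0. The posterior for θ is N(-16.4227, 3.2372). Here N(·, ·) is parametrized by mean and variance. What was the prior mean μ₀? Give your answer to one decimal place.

μ₀ = -3.0

The posterior mean is a precision-weighted average: μ_n = (τ₀μ₀ + τ_data·x̄)/(τ₀+τ_data), with τ₀=1/σ₀² and τ_data=n/σ².
Here τ₀ = 1/78.5 = 0.012739 and τ_data = 17/57.4 = 0.296167, so τ_n = 0.308906.
Rearranging for μ₀: μ₀ = (μ_n·τ_n − τ_data·x̄)/τ₀ = (-16.4227·0.308906 − 0.296167·-17.0) / 0.012739 = -0.038232/0.012739 ≈ -3.0.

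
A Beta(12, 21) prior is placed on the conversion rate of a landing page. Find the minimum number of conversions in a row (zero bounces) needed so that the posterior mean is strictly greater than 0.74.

k = 48

After k conversions and 0 bounces the posterior is Beta(12+k, 21), with mean (12+k)/(12+21+k).
Set (12+k)/(33+k) > 0.74 and solve: k > (0.74·33 − 12)/(1 − 0.74) = 47.769.
The smallest integer exceeding 47.769 is 48, and checking k=48: (60)/(81) = 0.7407 > 0.74.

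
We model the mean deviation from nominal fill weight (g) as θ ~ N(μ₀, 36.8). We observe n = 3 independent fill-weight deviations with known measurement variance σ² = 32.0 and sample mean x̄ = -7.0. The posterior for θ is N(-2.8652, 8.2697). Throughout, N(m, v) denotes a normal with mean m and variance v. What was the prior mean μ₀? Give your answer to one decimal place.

μ₀ = 11.4

With known observation variance, the Normal–Normal posterior has precision τ_n = τ₀ + n/σ² and mean μ_n = (τ₀μ₀ + (n/σ²)x̄)/τ_n.
Here τ₀ = 1/36.8 = 0.027174 and τ_data = 3/32.0 = 0.093750, so τ_n = 0.120924.
Rearranging for μ₀: μ₀ = (μ_n·τ_n − τ_data·x̄)/τ₀ = (-2.8652·0.120924 − 0.093750·-7.0) / 0.027174 = 0.309779/0.027174 ≈ 11.4.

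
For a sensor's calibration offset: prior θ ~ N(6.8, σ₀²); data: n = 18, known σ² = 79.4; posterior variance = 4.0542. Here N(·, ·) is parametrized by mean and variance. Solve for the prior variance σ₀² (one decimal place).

σ₀² = 50.1

Posterior precision equals prior precision plus data precision: 1/σ_n² = 1/σ₀² + n/σ².
So 1/σ₀² = 1/4.0542 − 18/79.4 = 0.246658 − 0.226700 = 0.019958.
Hence σ₀² = 1/0.019958 ≈ 50.1.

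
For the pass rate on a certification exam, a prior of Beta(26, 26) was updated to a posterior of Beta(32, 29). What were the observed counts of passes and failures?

6 passes and 3 failures

Beta is conjugate to the binomial likelihood: posterior = Beta(α+s, β+f).
So s = 32 − 26 = 6 and f = 29 − 26 = 3.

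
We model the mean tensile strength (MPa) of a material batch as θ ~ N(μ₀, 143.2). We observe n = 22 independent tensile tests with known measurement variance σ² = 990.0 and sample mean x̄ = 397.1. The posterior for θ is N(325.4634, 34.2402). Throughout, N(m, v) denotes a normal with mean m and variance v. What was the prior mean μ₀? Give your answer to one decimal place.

μ₀ = 97.5

The posterior mean is a precision-weighted average: μ_n = (τ₀μ₀ + τ_data·x̄)/(τ₀+τ_data), with τ₀=1/σ₀² and τ_data=n/σ².
Here τ₀ = 1/143.2 = 0.006983 and τ_data = 22/990.0 = 0.022222, so τ_n = 0.029205.
Rearranging for μ₀: μ₀ = (μ_n·τ_n − τ_data·x̄)/τ₀ = (325.4634·0.029205 − 0.022222·397.1) / 0.006983 = 0.680802/0.006983 ≈ 97.5.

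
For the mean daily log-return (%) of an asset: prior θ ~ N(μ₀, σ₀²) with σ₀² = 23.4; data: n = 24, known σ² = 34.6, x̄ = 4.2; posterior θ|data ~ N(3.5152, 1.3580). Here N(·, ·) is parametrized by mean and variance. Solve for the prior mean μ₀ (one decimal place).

The posterior mean is a precision-weighted average: μ_n = (τ₀μ₀ + τ_data·x̄)/(τ₀+τ_data), with τ₀=1/σ₀² and τ_data=n/σ².
Here τ₀ = 1/23.4 = 0.042735 and τ_data = 24/34.6 = 0.693642, so τ_n = 0.736377.
Rearranging for μ₀: μ₀ = (μ_n·τ_n − τ_data·x̄)/τ₀ = (3.5152·0.736377 − 0.693642·4.2) / 0.042735 = -0.324784/0.042735 ≈ -7.6.

μ₀ = -7.6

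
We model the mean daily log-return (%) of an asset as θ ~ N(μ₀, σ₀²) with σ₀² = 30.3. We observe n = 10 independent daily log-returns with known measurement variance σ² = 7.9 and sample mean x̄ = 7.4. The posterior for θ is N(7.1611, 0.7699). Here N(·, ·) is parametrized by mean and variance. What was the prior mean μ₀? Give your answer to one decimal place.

With known observation variance, the Normal–Normal posterior has precision τ_n = τ₀ + n/σ² and mean μ_n = (τ₀μ₀ + (n/σ²)x̄)/τ_n.
Here τ₀ = 1/30.3 = 0.033003 and τ_data = 10/7.9 = 1.265823, so τ_n = 1.298826.
Rearranging for μ₀: μ₀ = (μ_n·τ_n − τ_data·x̄)/τ₀ = (7.1611·1.298826 − 1.265823·7.4) / 0.033003 = -0.066067/0.033003 ≈ -2.0.

μ₀ = -2.0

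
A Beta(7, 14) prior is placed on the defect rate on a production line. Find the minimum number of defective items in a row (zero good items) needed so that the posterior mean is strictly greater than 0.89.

After k defective items and 0 good items the posterior is Beta(7+k, 14), with mean (7+k)/(7+14+k).
Set (7+k)/(21+k) > 0.89 and solve: k > (0.89·21 − 7)/(1 − 0.89) = 106.273.
The smallest integer exceeding 106.273 is 107, and checking k=107: (114)/(128) = 0.8906 > 0.89.

k = 107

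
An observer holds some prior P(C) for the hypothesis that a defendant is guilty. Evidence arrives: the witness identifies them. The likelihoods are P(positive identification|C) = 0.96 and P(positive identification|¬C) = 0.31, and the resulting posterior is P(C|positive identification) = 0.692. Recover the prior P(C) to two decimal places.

P(C) = 0.42

Bayes' rule in odds form gives O(C|E) = O(C)·[P(E|C)/P(E|¬C)], hence O(C) = O(C|E)/LR.
Posterior odds = 0.692/(1−0.692) = 2.2468. LR = 0.96/0.31 = 3.0968.
Prior odds = 2.2468/3.0968 = 0.7255, so P(C) = 0.7255/(1+0.7255) ≈ 0.42.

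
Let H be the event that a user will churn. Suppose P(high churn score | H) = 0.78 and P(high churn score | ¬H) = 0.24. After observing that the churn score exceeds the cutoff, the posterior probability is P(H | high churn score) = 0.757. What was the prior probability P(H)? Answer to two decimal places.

P(H) = 0.49

In odds form, posterior odds = prior odds × likelihood ratio, so prior odds = posterior odds ÷ LR.
Posterior odds = 0.757/(1−0.757) = 3.1152. LR = 0.78/0.24 = 3.2500.
Prior odds = 3.1152/3.2500 = 0.9585, so P(H) = 0.9585/(1+0.9585) ≈ 0.49.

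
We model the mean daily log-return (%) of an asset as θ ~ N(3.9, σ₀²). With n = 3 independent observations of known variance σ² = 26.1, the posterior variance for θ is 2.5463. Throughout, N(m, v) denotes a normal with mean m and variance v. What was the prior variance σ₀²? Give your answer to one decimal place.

For the Normal–Normal model with known σ², precisions add: τ_n = τ₀ + n/σ².
So 1/σ₀² = 1/2.5463 − 3/26.1 = 0.392727 − 0.114943 = 0.277784.
Hence σ₀² = 1/0.277784 ≈ 3.6.

σ₀² = 3.6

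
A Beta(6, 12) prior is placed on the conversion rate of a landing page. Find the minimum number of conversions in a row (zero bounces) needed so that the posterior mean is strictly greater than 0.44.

k = 4

After k conversions and 0 bounces the posterior is Beta(6+k, 12), with mean (6+k)/(6+12+k).
Set (6+k)/(18+k) > 0.44 and solve: k > (0.44·18 − 6)/(1 − 0.44) = 3.429.
The smallest integer exceeding 3.429 is 4, and checking k=4: (10)/(22) = 0.4545 > 0.44.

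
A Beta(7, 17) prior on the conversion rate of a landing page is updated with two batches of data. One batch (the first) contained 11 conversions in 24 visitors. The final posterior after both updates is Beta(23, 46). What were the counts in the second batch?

Because Beta–binomial updating is additive in the counts, the combined data contributed (α_post−α_prior, β_post−β_prior) successes and failures.
Total across both batches: 23−7=16 conversions, 46−17=29 bounces.
Subtract the first batch: 16−11=5 conversions and 29−13=16 bounces.

5 conversions and 16 bounces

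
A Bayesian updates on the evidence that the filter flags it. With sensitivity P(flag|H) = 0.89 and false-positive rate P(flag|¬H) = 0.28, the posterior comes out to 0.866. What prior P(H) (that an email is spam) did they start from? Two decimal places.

Bayes' rule in odds form gives O(H|E) = O(H)·[P(E|H)/P(E|¬H)], hence O(H) = O(H|E)/LR.
Posterior odds = 0.866/(1−0.866) = 6.4627. LR = 0.89/0.28 = 3.1786.
Prior odds = 6.4627/3.1786 = 2.0332, so P(H) = 2.0332/(1+2.0332) ≈ 0.67.

P(H) = 0.67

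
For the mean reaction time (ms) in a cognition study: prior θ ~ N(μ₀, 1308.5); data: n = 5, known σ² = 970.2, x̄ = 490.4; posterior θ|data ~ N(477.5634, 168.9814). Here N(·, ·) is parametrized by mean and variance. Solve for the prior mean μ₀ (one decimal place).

With known observation variance, the Normal–Normal posterior has precision τ_n = τ₀ + n/σ² and mean μ_n = (τ₀μ₀ + (n/σ²)x̄)/τ_n.
Here τ₀ = 1/1308.5 = 0.000764 and τ_data = 5/970.2 = 0.005154, so τ_n = 0.005918.
Rearranging for μ₀: μ₀ = (μ_n·τ_n − τ_data·x̄)/τ₀ = (477.5634·0.005918 − 0.005154·490.4) / 0.000764 = 0.298699/0.000764 ≈ 391.0.

μ₀ = 391.0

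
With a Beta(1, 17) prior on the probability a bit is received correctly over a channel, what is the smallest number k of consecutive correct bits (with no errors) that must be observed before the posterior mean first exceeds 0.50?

k = 17

After k correct bits and 0 errors the posterior is Beta(1+k, 17), with mean (1+k)/(1+17+k).
Set (1+k)/(18+k) > 0.50 and solve: k > (0.50·18 − 1)/(1 − 0.50) = 16.000.
The smallest integer exceeding 16.000 is 17, and checking k=17: (18)/(35) = 0.5143 > 0.50.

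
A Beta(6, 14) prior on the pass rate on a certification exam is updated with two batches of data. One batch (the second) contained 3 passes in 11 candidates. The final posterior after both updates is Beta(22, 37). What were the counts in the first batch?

Because Beta–binomial updating is additive in the counts, the combined data contributed (α_post−α_prior, β_post−β_prior) successes and failures.
Total across both batches: 22−6=16 passes, 37−14=23 failures.
Subtract the second batch: 16−3=13 passes and 23−8=15 failures.

13 passes and 15 failures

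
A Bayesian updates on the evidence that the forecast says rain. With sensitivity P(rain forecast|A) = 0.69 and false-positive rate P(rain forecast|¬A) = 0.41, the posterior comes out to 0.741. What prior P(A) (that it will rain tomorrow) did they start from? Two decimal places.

In odds form, posterior odds = prior odds × likelihood ratio, so prior odds = posterior odds ÷ LR.
Posterior odds = 0.741/(1−0.741) = 2.8610. LR = 0.69/0.41 = 1.6829.
Prior odds = 2.8610/1.6829 = 1.7000, so P(A) = 1.7000/(1+1.7000) ≈ 0.63.

P(A) = 0.63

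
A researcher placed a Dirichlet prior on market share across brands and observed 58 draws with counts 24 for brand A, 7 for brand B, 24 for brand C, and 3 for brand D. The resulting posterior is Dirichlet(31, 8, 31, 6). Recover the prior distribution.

Dirichlet(7, 1, 7, 3)

For a Dirichlet(α) prior with multinomial counts c, the posterior is Dirichlet(α + c) componentwise.
Subtract each count from the matching posterior parameter: 31−24=7, 8−7=1, 31−24=7, 6−3=3.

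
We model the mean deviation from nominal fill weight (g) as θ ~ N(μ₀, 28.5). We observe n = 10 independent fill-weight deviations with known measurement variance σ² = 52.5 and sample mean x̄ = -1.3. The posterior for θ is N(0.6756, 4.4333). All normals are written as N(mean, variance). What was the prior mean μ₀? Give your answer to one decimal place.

μ₀ = 11.4

The posterior mean is a precision-weighted average: μ_n = (τ₀μ₀ + τ_data·x̄)/(τ₀+τ_data), with τ₀=1/σ₀² and τ_data=n/σ².
Here τ₀ = 1/28.5 = 0.035088 and τ_data = 10/52.5 = 0.190476, so τ_n = 0.225564.
Rearranging for μ₀: μ₀ = (μ_n·τ_n − τ_data·x̄)/τ₀ = (0.6756·0.225564 − 0.190476·-1.3) / 0.035088 = 0.400010/0.035088 ≈ 11.4.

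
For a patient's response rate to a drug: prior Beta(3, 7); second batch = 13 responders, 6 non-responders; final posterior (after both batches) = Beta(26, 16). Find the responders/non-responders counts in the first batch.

10 responders and 3 non-responders

Sequential conjugate updates are equivalent to a single update on the pooled data, so total successes = posterior α − prior α and total failures = posterior β − prior β.
Total across both batches: 26−3=23 responders, 16−7=9 non-responders.
Subtract the second batch: 23−13=10 responders and 9−6=3 non-responders.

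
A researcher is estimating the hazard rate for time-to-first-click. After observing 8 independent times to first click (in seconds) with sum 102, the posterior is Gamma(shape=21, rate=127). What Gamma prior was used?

Gamma(shape=13, rate=25)

For an exponential likelihood with a Gamma(α, β) prior on the rate, n observations with total T give posterior Gamma(α+n, β+T).
So α = 21 − 8 = 13 and β = 127 − 102 = 25.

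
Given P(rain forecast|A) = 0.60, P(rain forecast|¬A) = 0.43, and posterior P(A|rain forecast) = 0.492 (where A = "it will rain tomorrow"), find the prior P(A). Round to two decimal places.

Bayes' rule in odds form gives O(A|E) = O(A)·[P(E|A)/P(E|¬A)], hence O(A) = O(A|E)/LR.
Posterior odds = 0.492/(1−0.492) = 0.9685. LR = 0.60/0.43 = 1.3953.
Prior odds = 0.9685/1.3953 = 0.6941, so P(A) = 0.6941/(1+0.6941) ≈ 0.41.

P(A) = 0.41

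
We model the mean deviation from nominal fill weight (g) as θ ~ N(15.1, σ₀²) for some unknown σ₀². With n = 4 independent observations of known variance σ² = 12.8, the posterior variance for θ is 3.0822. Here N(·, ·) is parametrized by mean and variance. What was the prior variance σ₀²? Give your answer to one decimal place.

σ₀² = 83.7

For the Normal–Normal model with known σ², precisions add: τ_n = τ₀ + n/σ².
So 1/σ₀² = 1/3.0822 − 4/12.8 = 0.324444 − 0.312500 = 0.011944.
Hence σ₀² = 1/0.011944 ≈ 83.7.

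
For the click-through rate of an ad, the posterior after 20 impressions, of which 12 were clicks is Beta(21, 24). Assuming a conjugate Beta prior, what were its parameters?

A Beta(a, b) prior with s successes and f failures in binomial data gives a Beta(a+s, b+f) posterior.
Subtract the data counts: 21−12=9, 24−8=16.

Beta(9, 16)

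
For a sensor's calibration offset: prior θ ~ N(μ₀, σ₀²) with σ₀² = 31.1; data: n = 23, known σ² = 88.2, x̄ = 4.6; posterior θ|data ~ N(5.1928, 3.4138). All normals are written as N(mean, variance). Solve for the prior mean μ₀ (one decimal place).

μ₀ = 10.0

With known observation variance, the Normal–Normal posterior has precision τ_n = τ₀ + n/σ² and mean μ_n = (τ₀μ₀ + (n/σ²)x̄)/τ_n.
Here τ₀ = 1/31.1 = 0.032154 and τ_data = 23/88.2 = 0.260771, so τ_n = 0.292925.
Rearranging for μ₀: μ₀ = (μ_n·τ_n − τ_data·x̄)/τ₀ = (5.1928·0.292925 − 0.260771·4.6) / 0.032154 = 0.321554/0.032154 ≈ 10.0.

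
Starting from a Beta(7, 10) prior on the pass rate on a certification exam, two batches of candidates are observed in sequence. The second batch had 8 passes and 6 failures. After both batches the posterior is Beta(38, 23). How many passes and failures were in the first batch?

23 passes and 7 failures

Because Beta–binomial updating is additive in the counts, the combined data contributed (α_post−α_prior, β_post−β_prior) successes and failures.
Total across both batches: 38−7=31 passes, 23−10=13 failures.
Subtract the second batch: 31−8=23 passes and 13−6=7 failures.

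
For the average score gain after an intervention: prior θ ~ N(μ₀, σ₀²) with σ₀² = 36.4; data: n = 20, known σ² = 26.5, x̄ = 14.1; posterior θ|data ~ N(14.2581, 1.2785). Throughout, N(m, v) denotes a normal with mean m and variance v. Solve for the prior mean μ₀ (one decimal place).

μ₀ = 18.6

The posterior mean is a precision-weighted average: μ_n = (τ₀μ₀ + τ_data·x̄)/(τ₀+τ_data), with τ₀=1/σ₀² and τ_data=n/σ².
Here τ₀ = 1/36.4 = 0.027473 and τ_data = 20/26.5 = 0.754717, so τ_n = 0.782190.
Rearranging for μ₀: μ₀ = (μ_n·τ_n − τ_data·x̄)/τ₀ = (14.2581·0.782190 − 0.754717·14.1) / 0.027473 = 0.511034/0.027473 ≈ 18.6.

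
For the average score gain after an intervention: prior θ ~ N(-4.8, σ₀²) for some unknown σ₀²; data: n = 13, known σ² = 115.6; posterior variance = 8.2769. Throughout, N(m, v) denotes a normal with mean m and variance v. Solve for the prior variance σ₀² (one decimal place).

σ₀² = 119.6

For the Normal–Normal model with known σ², precisions add: τ_n = τ₀ + n/σ².
So 1/σ₀² = 1/8.2769 − 13/115.6 = 0.120818 − 0.112457 = 0.008361.
Hence σ₀² = 1/0.008361 ≈ 119.6.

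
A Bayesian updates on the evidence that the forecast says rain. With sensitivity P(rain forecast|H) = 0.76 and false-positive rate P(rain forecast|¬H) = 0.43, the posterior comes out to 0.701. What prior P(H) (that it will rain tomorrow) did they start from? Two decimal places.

P(H) = 0.57

In odds form, posterior odds = prior odds × likelihood ratio, so prior odds = posterior odds ÷ LR.
Posterior odds = 0.701/(1−0.701) = 2.3445. LR = 0.76/0.43 = 1.7674.
Prior odds = 2.3445/1.7674 = 1.3265, so P(H) = 1.3265/(1+1.3265) ≈ 0.57.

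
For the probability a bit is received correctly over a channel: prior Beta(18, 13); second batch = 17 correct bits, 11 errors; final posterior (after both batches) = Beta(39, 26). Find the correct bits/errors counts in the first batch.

4 correct bits and 2 errors

Because Beta–binomial updating is additive in the counts, the combined data contributed (α_post−α_prior, β_post−β_prior) successes and failures.
Total across both batches: 39−18=21 correct bits, 26−13=13 errors.
Subtract the second batch: 21−17=4 correct bits and 13−11=2 errors.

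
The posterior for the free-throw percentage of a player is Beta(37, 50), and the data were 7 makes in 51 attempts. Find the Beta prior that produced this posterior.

Beta(30, 6)

A Beta(α, β) prior with s successes and f failures in binomial data gives a Beta(α+s, β+f) posterior.
So α = 37 − 7 = 30 and β = 50 − 44 = 6.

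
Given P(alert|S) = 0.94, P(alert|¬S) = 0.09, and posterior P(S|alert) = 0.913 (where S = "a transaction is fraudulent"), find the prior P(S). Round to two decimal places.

P(S) = 0.50

Bayes' rule in odds form gives O(S|E) = O(S)·[P(E|S)/P(E|¬S)], hence O(S) = O(S|E)/LR.
Posterior odds = 0.913/(1−0.913) = 10.4943. LR = 0.94/0.09 = 10.4444.
Prior odds = 10.4943/10.4444 = 1.0048, so P(S) = 1.0048/(1+1.0048) ≈ 0.50.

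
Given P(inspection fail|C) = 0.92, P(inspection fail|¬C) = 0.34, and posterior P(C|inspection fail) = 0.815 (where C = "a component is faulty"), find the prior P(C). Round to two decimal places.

P(C) = 0.62

In odds form, posterior odds = prior odds × likelihood ratio, so prior odds = posterior odds ÷ LR.
Posterior odds = 0.815/(1−0.815) = 4.4054. LR = 0.92/0.34 = 2.7059.
Prior odds = 4.4054/2.7059 = 1.6281, so P(C) = 1.6281/(1+1.6281) ≈ 0.62.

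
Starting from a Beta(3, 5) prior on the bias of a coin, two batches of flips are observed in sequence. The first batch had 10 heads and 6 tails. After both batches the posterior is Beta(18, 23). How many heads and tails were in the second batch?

Sequential conjugate updates are equivalent to a single update on the pooled data, so total successes = posterior α − prior α and total failures = posterior β − prior β.
Total across both batches: 18−3=15 heads, 23−5=18 tails.
Subtract the first batch: 15−10=5 heads and 18−6=12 tails.

5 heads and 12 tails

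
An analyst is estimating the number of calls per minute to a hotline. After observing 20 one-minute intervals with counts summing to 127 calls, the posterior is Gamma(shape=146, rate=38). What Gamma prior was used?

Gamma–Poisson conjugacy: posterior shape = α + Σxᵢ, posterior rate = β + n.
So α = 146 − 127 = 19 and β = 38 − 20 = 18.

Gamma(shape=19, rate=18)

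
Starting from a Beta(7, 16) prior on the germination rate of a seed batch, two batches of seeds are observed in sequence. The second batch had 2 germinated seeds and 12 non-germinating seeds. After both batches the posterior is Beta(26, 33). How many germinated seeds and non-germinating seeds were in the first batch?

17 germinated seeds and 5 non-germinating seeds

Because Beta–binomial updating is additive in the counts, the combined data contributed (α_post−α_prior, β_post−β_prior) successes and failures.
Total across both batches: 26−7=19 germinated seeds, 33−16=17 non-germinating seeds.
Subtract the second batch: 19−2=17 germinated seeds and 17−12=5 non-germinating seeds.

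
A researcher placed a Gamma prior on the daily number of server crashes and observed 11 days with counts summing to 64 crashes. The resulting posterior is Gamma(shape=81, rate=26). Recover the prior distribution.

Gamma–Poisson conjugacy: posterior shape = α + Σxᵢ, posterior rate = β + n.
So α = 81 − 64 = 17 and β = 26 − 11 = 15.

Gamma(shape=17, rate=15)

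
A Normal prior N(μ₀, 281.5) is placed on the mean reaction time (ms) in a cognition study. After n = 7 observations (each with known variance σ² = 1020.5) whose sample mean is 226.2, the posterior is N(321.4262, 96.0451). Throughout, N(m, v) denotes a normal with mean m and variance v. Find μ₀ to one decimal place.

The posterior mean is a precision-weighted average: μ_n = (τ₀μ₀ + τ_data·x̄)/(τ₀+τ_data), with τ₀=1/σ₀² and τ_data=n/σ².
Here τ₀ = 1/281.5 = 0.003552 and τ_data = 7/1020.5 = 0.006859, so τ_n = 0.010411.
Rearranging for μ₀: μ₀ = (μ_n·τ_n − τ_data·x̄)/τ₀ = (321.4262·0.010411 − 0.006859·226.2) / 0.003552 = 1.794862/0.003552 ≈ 505.3.

μ₀ = 505.3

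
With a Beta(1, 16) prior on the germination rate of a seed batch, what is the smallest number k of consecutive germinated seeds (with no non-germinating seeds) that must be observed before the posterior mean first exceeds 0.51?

After k germinated seeds and 0 non-germinating seeds the posterior is Beta(1+k, 16), with mean (1+k)/(1+16+k).
Set (1+k)/(17+k) > 0.51 and solve: k > (0.51·17 − 1)/(1 − 0.51) = 15.653.
The smallest integer exceeding 15.653 is 16.

k = 16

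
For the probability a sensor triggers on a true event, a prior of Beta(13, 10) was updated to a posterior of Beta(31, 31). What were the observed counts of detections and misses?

Under Beta–binomial conjugacy the posterior parameters are (α+s, β+f).
So s = 31 − 13 = 18 and f = 31 − 10 = 21.

18 detections and 21 misses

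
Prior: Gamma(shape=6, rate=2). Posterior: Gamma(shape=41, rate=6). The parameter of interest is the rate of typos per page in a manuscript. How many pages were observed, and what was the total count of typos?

n = 4 pages with total 35 typos

Gamma–Poisson conjugacy: posterior shape = α + Σxᵢ, posterior rate = β + n.
Matching: Σxᵢ = 41 − 6 = 35 and n = 6 − 2 = 4.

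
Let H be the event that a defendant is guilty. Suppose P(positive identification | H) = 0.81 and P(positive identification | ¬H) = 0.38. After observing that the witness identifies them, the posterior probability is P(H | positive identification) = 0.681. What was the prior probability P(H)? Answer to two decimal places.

P(H) = 0.50

In odds form, posterior odds = prior odds × likelihood ratio, so prior odds = posterior odds ÷ LR.
Posterior odds = 0.681/(1−0.681) = 2.1348. LR = 0.81/0.38 = 2.1316.
Prior odds = 2.1348/2.1316 = 1.0015, so P(H) = 1.0015/(1+1.0015) ≈ 0.50.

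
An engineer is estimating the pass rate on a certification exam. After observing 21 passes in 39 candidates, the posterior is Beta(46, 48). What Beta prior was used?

Beta(25, 30)

A Beta(α, β) prior with s successes and f failures in binomial data gives a Beta(α+s, β+f) posterior.
Subtract the data counts: 46−21=25, 48−18=30.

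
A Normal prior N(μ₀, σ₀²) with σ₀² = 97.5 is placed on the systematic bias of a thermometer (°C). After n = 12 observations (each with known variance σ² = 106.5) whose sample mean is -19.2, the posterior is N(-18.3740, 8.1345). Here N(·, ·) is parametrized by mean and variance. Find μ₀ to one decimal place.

μ₀ = -9.3

The posterior mean is a precision-weighted average: μ_n = (τ₀μ₀ + τ_data·x̄)/(τ₀+τ_data), with τ₀=1/σ₀² and τ_data=n/σ².
Here τ₀ = 1/97.5 = 0.010256 and τ_data = 12/106.5 = 0.112676, so τ_n = 0.122932.
Rearranging for μ₀: μ₀ = (μ_n·τ_n − τ_data·x̄)/τ₀ = (-18.3740·0.122932 − 0.112676·-19.2) / 0.010256 = -0.095373/0.010256 ≈ -9.3.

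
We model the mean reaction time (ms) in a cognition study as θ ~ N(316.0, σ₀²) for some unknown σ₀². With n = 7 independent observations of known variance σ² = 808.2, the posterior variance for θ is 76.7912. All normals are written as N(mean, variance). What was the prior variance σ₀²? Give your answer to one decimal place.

σ₀² = 229.3

Posterior precision equals prior precision plus data precision: 1/σ_n² = 1/σ₀² + n/σ².
So 1/σ₀² = 1/76.7912 − 7/808.2 = 0.013022 − 0.008661 = 0.004361.
Hence σ₀² = 1/0.004361 ≈ 229.3.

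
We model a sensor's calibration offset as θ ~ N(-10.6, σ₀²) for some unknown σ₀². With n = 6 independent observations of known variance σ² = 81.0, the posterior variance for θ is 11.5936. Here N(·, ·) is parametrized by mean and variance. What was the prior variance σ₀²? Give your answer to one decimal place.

For the Normal–Normal model with known σ², precisions add: τ_n = τ₀ + n/σ².
So 1/σ₀² = 1/11.5936 − 6/81.0 = 0.086254 − 0.074074 = 0.012180.
Hence σ₀² = 1/0.012180 ≈ 82.1.

σ₀² = 82.1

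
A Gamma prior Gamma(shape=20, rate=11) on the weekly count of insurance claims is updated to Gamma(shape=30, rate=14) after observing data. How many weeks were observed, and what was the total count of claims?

Gamma–Poisson conjugacy: posterior shape = α + Σxᵢ, posterior rate = β + n.
Matching: Σxᵢ = 30 − 20 = 10 and n = 14 − 11 = 3.

n = 3 weeks with total 10 claims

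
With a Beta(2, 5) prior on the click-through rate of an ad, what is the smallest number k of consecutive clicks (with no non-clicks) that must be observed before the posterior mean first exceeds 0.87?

After k clicks and 0 non-clicks the posterior is Beta(2+k, 5), with mean (2+k)/(2+5+k).
Set (2+k)/(7+k) > 0.87 and solve: k > (0.87·7 − 2)/(1 − 0.87) = 31.462.
The smallest integer exceeding 31.462 is 32, and checking k=32: (34)/(39) = 0.8718 > 0.87.

k = 32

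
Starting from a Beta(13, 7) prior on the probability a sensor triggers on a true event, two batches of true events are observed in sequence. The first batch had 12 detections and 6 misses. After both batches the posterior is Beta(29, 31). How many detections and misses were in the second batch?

4 detections and 18 misses

Because Beta–binomial updating is additive in the counts, the combined data contributed (α_post−α_prior, β_post−β_prior) successes and failures.
Total across both batches: 29−13=16 detections, 31−7=24 misses.
Subtract the first batch: 16−12=4 detections and 24−6=18 misses.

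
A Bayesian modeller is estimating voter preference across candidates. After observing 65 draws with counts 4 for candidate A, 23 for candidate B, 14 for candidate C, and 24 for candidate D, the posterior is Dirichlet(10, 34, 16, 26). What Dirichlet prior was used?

Dirichlet(6, 11, 2, 2)

For a Dirichlet(α) prior with multinomial counts c, the posterior is Dirichlet(α + c) componentwise.
Subtract each count from the matching posterior parameter: 10−4=6, 34−23=11, 16−14=2, 26−24=2.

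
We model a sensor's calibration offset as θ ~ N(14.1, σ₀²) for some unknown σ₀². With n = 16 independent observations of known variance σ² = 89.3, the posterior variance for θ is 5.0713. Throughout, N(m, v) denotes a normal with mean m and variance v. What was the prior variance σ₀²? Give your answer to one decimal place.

For the Normal–Normal model with known σ², precisions add: τ_n = τ₀ + n/σ².
So 1/σ₀² = 1/5.0713 − 16/89.3 = 0.197188 − 0.179171 = 0.018017.
Hence σ₀² = 1/0.018017 ≈ 55.5.

σ₀² = 55.5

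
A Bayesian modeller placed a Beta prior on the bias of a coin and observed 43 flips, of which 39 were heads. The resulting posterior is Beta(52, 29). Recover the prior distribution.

Beta(13, 25)

A Beta(α, β) prior with s successes and f failures in binomial data gives a Beta(α+s, β+f) posterior.
So α = 52 − 39 = 13 and β = 29 − 4 = 25.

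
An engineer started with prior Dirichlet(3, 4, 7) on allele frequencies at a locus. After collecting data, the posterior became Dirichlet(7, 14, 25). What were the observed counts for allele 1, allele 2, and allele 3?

counts (4, 10, 18)

For a Dirichlet(α) prior with multinomial counts c, the posterior is Dirichlet(α + c) componentwise.
Counts are posterior − prior componentwise: 7−3=4, 14−4=10, 25−7=18.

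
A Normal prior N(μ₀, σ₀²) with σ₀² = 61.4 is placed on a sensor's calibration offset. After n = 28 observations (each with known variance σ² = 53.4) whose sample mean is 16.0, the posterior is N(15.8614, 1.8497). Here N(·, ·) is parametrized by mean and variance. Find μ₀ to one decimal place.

μ₀ = 11.4

The posterior mean is a precision-weighted average: μ_n = (τ₀μ₀ + τ_data·x̄)/(τ₀+τ_data), with τ₀=1/σ₀² and τ_data=n/σ².
Here τ₀ = 1/61.4 = 0.016287 and τ_data = 28/53.4 = 0.524345, so τ_n = 0.540632.
Rearranging for μ₀: μ₀ = (μ_n·τ_n − τ_data·x̄)/τ₀ = (15.8614·0.540632 − 0.524345·16.0) / 0.016287 = 0.185660/0.016287 ≈ 11.4.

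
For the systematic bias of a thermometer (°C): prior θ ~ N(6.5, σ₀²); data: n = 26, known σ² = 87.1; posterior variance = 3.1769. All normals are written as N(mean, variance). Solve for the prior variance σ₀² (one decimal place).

Posterior precision equals prior precision plus data precision: 1/σ_n² = 1/σ₀² + n/σ².
So 1/σ₀² = 1/3.1769 − 26/87.1 = 0.314772 − 0.298507 = 0.016265.
Hence σ₀² = 1/0.016265 ≈ 61.5.

σ₀² = 61.5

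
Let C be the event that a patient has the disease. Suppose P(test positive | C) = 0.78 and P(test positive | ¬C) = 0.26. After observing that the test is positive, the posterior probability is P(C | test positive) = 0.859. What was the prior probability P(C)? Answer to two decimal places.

In odds form, posterior odds = prior odds × likelihood ratio, so prior odds = posterior odds ÷ LR.
Posterior odds = 0.859/(1−0.859) = 6.0922. LR = 0.78/0.26 = 3.0000.
Prior odds = 6.0922/3.0000 = 2.0307, so P(C) = 2.0307/(1+2.0307) ≈ 0.67.

P(C) = 0.67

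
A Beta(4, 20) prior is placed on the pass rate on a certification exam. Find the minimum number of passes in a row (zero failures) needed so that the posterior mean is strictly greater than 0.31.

After k passes and 0 failures the posterior is Beta(4+k, 20), with mean (4+k)/(4+20+k).
Set (4+k)/(24+k) > 0.31 and solve: k > (0.31·24 − 4)/(1 − 0.31) = 4.986.
The smallest integer exceeding 4.986 is 5, and checking k=5: (9)/(29) = 0.3103 > 0.31.

k = 5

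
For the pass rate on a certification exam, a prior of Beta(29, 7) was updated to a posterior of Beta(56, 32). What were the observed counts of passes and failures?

27 passes and 25 failures

Beta is conjugate to the binomial likelihood: posterior = Beta(α+s, β+f).
So s = 56 − 29 = 27 and f = 32 − 7 = 25.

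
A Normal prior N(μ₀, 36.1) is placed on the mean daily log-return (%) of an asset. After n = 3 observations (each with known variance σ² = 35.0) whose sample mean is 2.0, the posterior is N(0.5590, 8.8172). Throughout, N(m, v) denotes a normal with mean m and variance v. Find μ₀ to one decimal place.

The posterior mean is a precision-weighted average: μ_n = (τ₀μ₀ + τ_data·x̄)/(τ₀+τ_data), with τ₀=1/σ₀² and τ_data=n/σ².
Here τ₀ = 1/36.1 = 0.027701 and τ_data = 3/35.0 = 0.085714, so τ_n = 0.113415.
Rearranging for μ₀: μ₀ = (μ_n·τ_n − τ_data·x̄)/τ₀ = (0.5590·0.113415 − 0.085714·2.0) / 0.027701 = -0.108029/0.027701 ≈ -3.9.

μ₀ = -3.9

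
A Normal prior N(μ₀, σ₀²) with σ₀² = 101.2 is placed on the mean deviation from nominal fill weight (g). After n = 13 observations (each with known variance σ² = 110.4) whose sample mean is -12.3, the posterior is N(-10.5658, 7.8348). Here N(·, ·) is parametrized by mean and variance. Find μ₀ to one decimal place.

μ₀ = 10.1

With known observation variance, the Normal–Normal posterior has precision τ_n = τ₀ + n/σ² and mean μ_n = (τ₀μ₀ + (n/σ²)x̄)/τ_n.
Here τ₀ = 1/101.2 = 0.009881 and τ_data = 13/110.4 = 0.117754, so τ_n = 0.127635.
Rearranging for μ₀: μ₀ = (μ_n·τ_n − τ_data·x̄)/τ₀ = (-10.5658·0.127635 − 0.117754·-12.3) / 0.009881 = 0.099808/0.009881 ≈ 10.1.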